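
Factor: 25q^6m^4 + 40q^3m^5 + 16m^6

Pull out the common factor m^4, leaving 25q^6 + 40q^3m + 16m^2.
Recognize a perfect-square trinomial with the parts 4m and 5q^3.

m^4(5q^3 + 4m)^2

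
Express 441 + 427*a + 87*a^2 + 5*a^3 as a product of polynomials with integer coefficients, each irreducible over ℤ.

Trying the rational-root candidates, a = -7/5 is a root, giving the factor (5*a + 7) and quotient a^2 + 16*a + 63.
The remaining quadratic factors as (a + 7)(a + 9).

(5*a + 7)*(a + 7)*(a + 9)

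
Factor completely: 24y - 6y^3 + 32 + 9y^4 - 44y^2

(3y + 2)(3y - 4)(y + 2)(y - 2)

Trying the rational-root candidates, y = -2 is a root, so (y + 2) divides it; the quotient is 9y^3 - 24y^2 + 4y + 16.
Continuing, y = -2/3 is a root, so (3y + 2) is a factor; dividing leaves 3y^2 - 10y + 8.
The remaining quadratic factors as (y - 2)(3y - 4).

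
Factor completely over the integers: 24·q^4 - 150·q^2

6·q^2·(2·q + 5)·(2·q - 5)

Every term has a factor of 6·q^2. Then 4·q^2 - 25 = (2·q)² − (5)².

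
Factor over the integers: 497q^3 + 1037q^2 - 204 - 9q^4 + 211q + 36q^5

(3q + 4)(3q - 1)(4q + 3)(q^2 - 2q + 17)

Testing divisors of the constant over divisors of the leading coefficient, q = 1/3 is a root, giving the factor (3q - 1) and quotient 12q^4 + q^3 + 166q^2 + 401q + 204.
Continuing, q = -3/4 is a root, so (4q + 3) divides it; the quotient is 3q^3 - 2q^2 + 43q + 68.
Continuing, q = -4/3 is a root, so (3q + 4) divides it; the quotient is q^2 - 2q + 17.
The quadratic q^2 - 2q + 17 has discriminant -64 < 0 and is irreducible over ℤ.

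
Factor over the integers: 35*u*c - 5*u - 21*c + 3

(5*u - 3)*(7*c - 1)

Group as (35*u*c - 5*u) + (-21*c + 3) = 5*u*(7*c - 1) - 3*(7*c - 1).
Both groups share the factor (7*c - 1).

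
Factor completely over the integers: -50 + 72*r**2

2*(6*r + 5)*(6*r - 5)

Pull out the common factor 2; 36*r**2 - 25 is a difference of squares.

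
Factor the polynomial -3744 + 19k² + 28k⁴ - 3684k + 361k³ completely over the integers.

(4k - 13)(7k + 8)(k + 12)(k + 3)

Testing divisors of the constant over divisors of the leading coefficient, k = 13/4 is a root, giving the factor (4k - 13) and quotient 7k³ + 113k² + 372k + 288.
Next, k = -3 is a root, so (k + 3) divides it; the quotient is 7k² + 92k + 96.
The remaining quadratic factors as (k + 12)(7k + 8).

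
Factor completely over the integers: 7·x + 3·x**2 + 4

(3·x + 4)·(x + 1)

Need a pair with product 3·4 = 12 and sum 7: that's 4 and 3.
Split the middle term: 3·x**2 + 4·x + 3·x + 4 = x·(3·x + 4) + (3·x + 4).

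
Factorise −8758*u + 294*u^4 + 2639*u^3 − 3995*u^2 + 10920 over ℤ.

Among the possible rational roots, u = −10 is a root, so (u + 10) divides it; the quotient is 294*u^3 − 301*u^2 − 985*u + 1092.
Next, u = −13/7 is a root, giving the factor (7*u + 13) and quotient 42*u^2 − 121*u + 84.
The remaining quadratic factors as (7*u − 12)(6*u − 7).

(6*u − 7)*(7*u + 13)*(7*u − 12)*(u + 10)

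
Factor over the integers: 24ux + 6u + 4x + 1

(4x + 1)(6u + 1)

Group as (24ux + 6u) + (4x + 1) = 6u(4x + 1) + (4x + 1).
Both groups share the factor (4x + 1).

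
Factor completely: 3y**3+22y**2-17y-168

(3y-8)(y+3)(y+7)

By the rational root theorem, y = -3 is a root, so (y+3) divides it; the quotient is 3y**2+13y-56.
The remaining quadratic factors as (3y-8)(y+7).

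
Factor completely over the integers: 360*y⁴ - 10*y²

Pull out the common factor 10*y²; 36*y² - 1 is a difference of squares.

10*y²*(6*y + 1)*(6*y - 1)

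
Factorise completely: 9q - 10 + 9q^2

Need a pair with product 9·(-10) = -90 and sum 9: that's 15 and -6.
Split the middle term: 9q^2 + 15q - 6q - 10 = 3q(3q + 5) - 2(3q + 5).

(3q + 5)(3q - 2)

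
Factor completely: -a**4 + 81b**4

(3b - a)(3b + a)(9b**2 + a**2)

Write as (9b**2)² − (a**2)², then factor 9b**2 - a**2 once more.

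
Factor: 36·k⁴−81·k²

9·k²·(2·k+3)·(2·k−3)

Factor out 9·k², leaving 4·k²−9, which is a difference of two squares.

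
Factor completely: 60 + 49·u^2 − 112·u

Need a pair with product 49·60 = 2940 and sum −112: that's −42 and −70.
Split the middle term: 49·u^2 − 42·u − 70·u + 60 = 7·u·(7·u − 6) − 10·(7·u − 6).

(7·u − 10)·(7·u − 6)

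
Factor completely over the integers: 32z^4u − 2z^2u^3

Pull out the common factor 2z^2u; 16z^2 − u^2 is a difference of squares.

2uz^2(4z − u)(4z + u)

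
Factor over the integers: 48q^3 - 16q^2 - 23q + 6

(3q + 2)(4q - 1)(4q - 3)

Testing divisors of the constant over divisors of the leading coefficient, q = 1/4 is a root, so (4q - 1) is a factor; dividing leaves 12q^2 - q - 6.
The remaining quadratic factors as (3q + 2)(4q - 3).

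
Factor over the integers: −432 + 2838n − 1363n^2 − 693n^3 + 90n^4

(3n + 8)(5n − 6)(6n − 1)(n − 9)

By the rational root theorem, n = −8/3 is a root, so (3n + 8) divides it; the quotient is 30n^3 − 311n^2 + 375n − 54.
Then n = 9 is a root, so (n − 9) is a factor; dividing leaves 30n^2 − 41n + 6.
The remaining quadratic factors as (6n − 1)(5n − 6).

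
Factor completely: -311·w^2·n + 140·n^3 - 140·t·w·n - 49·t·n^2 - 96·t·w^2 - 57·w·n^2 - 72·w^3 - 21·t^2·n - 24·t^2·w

Group: t·(-24·t·w - 21·t·n - 72·w^2 - 23·w·n + 35·n^2) + (w + 4·n)·(-24·t·w - 21·t·n - 72·w^2 - 23·w·n + 35·n^2); both groups contain (-24·t·w - 21·t·n - 72·w^2 - 23·w·n + 35·n^2), so (t + w + 4·n) is a factor with cofactor -24·t·w - 21·t·n - 72·w^2 - 23·w·n + 35·n^2.
The cofactor groups again: -24·t·w - 21·t·n - 72·w^2 - 23·w·n + 35·n^2 = -3·t·(8·w + 7·n) + (-9·w + 5·n)·(8·w + 7·n); both groups contain (8·w + 7·n), giving -(3·t + 9·w - 5·n)·(8·w + 7·n).

-(3·t + 9·w - 5·n)·(t + w + 4·n)·(8·w + 7·n)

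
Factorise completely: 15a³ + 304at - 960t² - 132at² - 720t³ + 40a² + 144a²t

(3a + 6t + 8)(5a - 12t)(a + 10t)

Group: 5a(3a² + 36at + 8a + 60t² + 80t) - 12t(3a² + 36at + 8a + 60t² + 80t); both groups contain (3a² + 36at + 8a + 60t² + 80t), so (5a - 12t) is a factor with cofactor 3a² + 36at + 8a + 60t² + 80t.
The cofactor groups again: 3a² + 36at + 8a + 60t² + 80t = a(3a + 6t + 8) + 10t(3a + 6t + 8); both groups contain (3a + 6t + 8), giving (a + 10t)(3a + 6t + 8).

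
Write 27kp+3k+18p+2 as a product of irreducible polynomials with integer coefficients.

(3k+2)(9p+1)

Group as (27kp+3k) + (18p+2) = 3k(9p+1) + 2(9p+1).
Both groups share the factor (9p+1).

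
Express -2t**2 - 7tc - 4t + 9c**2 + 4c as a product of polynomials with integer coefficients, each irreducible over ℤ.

-(t - c)(2t + 9c + 4)

Group: -t(2t + 9c + 4) + c(2t + 9c + 4); both groups contain (2t + 9c + 4).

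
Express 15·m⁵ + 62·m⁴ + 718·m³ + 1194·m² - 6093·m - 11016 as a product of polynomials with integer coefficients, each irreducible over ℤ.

Trying the rational-root candidates, m = -9/5 is a root, giving the factor (5·m + 9) and quotient 3·m⁴ + 7·m³ + 131·m² + 3·m - 1224.
Then m = 8/3 is a root, giving the factor (3·m - 8) and quotient m³ + 5·m² + 57·m + 153.
Then m = -3 is a root, so (m + 3) divides it; the quotient is m² + 2·m + 51.
The quadratic m² + 2·m + 51 has discriminant -200 < 0 and is irreducible over ℤ.

(3·m - 8)·(5·m + 9)·(m + 3)·(m² + 2·m + 51)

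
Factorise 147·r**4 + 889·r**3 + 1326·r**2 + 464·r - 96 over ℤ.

(3·r + 4)·(7·r + 6)·(7·r - 1)·(r + 4)

Testing divisors of the constant over divisors of the leading coefficient, r = 1/7 is a root, giving the factor (7·r - 1) and quotient 21·r**3 + 130·r**2 + 208·r + 96.
Then r = -4 is a root, so (r + 4) divides it; the quotient is 21·r**2 + 46·r + 24.
The remaining quadratic factors as (3·r + 4)(7·r + 6).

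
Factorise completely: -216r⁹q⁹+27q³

-27q³(2r³q²-1)(4r⁶q⁴+2r³q²+1)

Factor out 27q³ first: what remains is -8r⁹q⁶+1.
Recognize a difference of cubes with the parts 1 and 2r³q².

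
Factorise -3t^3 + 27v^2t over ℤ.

Factor out 3t, leaving 9v^2 - t^2, which is a difference of two squares.

3t(3v - t)(3v + t)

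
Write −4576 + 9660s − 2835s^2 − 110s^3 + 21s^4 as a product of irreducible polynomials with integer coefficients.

Among the possible rational roots, s = 13 is a root, so (s − 13) divides it; the quotient is 21s^3 + 163s^2 − 716s + 352.
Continuing, s = −11 is a root, so (s + 11) divides it; the quotient is 21s^2 − 68s + 32.
The remaining quadratic factors as (3s − 8)(7s − 4).

(3s − 8)(7s − 4)(s + 11)(s − 13)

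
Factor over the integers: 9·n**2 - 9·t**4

Pull out the common factor 9, leaving n**2 - t**4.
Recognize a difference of squares with the parts n and t**2.

9·(n + t**2)·(n - t**2)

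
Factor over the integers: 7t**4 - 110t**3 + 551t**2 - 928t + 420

By the rational root theorem, t = 7 is a root, so (t - 7) is a factor; dividing leaves 7t**3 - 61t**2 + 124t - 60.
Continuing, t = 5/7 is a root, giving the factor (7t - 5) and quotient t**2 - 8t + 12.
The remaining quadratic factors as (t - 2)(t - 6).

(7t - 5)(t - 2)(t - 6)(t - 7)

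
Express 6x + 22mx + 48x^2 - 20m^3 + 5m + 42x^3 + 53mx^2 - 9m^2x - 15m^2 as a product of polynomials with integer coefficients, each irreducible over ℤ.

Group: m(-20m^2 + 11mx + 5m + 42x^2 + 6x) + (x + 1)(-20m^2 + 11mx + 5m + 42x^2 + 6x); both groups contain (-20m^2 + 11mx + 5m + 42x^2 + 6x), so (m + x + 1) is a factor with cofactor -20m^2 + 11mx + 5m + 42x^2 + 6x.
The cofactor groups again: -20m^2 + 11mx + 5m + 42x^2 + 6x = -4m(5m + 6x) + (7x + 1)(5m + 6x); both groups contain (5m + 6x), giving -(4m - 7x - 1)(5m + 6x).

-(4m - 7x - 1)(5m + 6x)(m + x + 1)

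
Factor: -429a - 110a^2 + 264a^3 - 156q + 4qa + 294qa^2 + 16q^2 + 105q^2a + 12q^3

(4q + 11a)(3q + 12a + 13)(q + 2a - 3)

Group: q(12q^2 + 81qa + 52q + 132a^2 + 143a) + (2a - 3)(12q^2 + 81qa + 52q + 132a^2 + 143a); both groups contain (12q^2 + 81qa + 52q + 132a^2 + 143a), so (q + 2a - 3) is a factor with cofactor 12q^2 + 81qa + 52q + 132a^2 + 143a.
The cofactor groups again: 12q^2 + 81qa + 52q + 132a^2 + 143a = 4q(3q + 12a + 13) + 11a(3q + 12a + 13); both groups contain (3q + 12a + 13), giving (4q + 11a)(3q + 12a + 13).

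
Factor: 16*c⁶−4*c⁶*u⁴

Every term has a factor of 4*c⁶; factoring it out leaves −u⁴+4.
Recognize a difference of squares with the parts 2 and u².

−4*c⁶*(u²+2)*(u²−2)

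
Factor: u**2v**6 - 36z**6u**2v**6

-u**2v**6(6z**3 + 1)(6z**3 - 1)

Factor out u**2v**6 first: what remains is -36z**6 + 1.
Recognize a difference of squares with the parts 1 and 6z**3.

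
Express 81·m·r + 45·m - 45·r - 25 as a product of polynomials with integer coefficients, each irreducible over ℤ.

(9·m - 5)·(9·r + 5)

Group as (81·m·r + 45·m) + (-45·r - 25) = 9·m·(9·r + 5) - 5·(9·r + 5).
Both groups share the factor (9·r + 5).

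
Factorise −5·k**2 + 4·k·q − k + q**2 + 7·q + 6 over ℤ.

−(5·k + q + 6)·(k − q − 1)

Group: −k·(5·k + q + 6) + (q + 1)·(5·k + q + 6); both groups contain (5·k + q + 6).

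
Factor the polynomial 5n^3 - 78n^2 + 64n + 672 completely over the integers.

Among the possible rational roots, n = -12/5 is a root, so (5n + 12) divides it; the quotient is n^2 - 18n + 56.
The remaining quadratic factors as (n - 4)(n - 14).

(5n + 12)(n - 14)(n - 4)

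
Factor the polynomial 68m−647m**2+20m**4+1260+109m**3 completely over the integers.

(4m+5)(5m−14)(m+9)(m−2)

Testing divisors of the constant over divisors of the leading coefficient, m = −5/4 is a root, so (4m+5) divides it; the quotient is 5m**3+21m**2−188m+252.
Continuing, m = 14/5 is a root, so (5m−14) is a factor; dividing leaves m**2+7m−18.
The remaining quadratic factors as (m+9)(m−2).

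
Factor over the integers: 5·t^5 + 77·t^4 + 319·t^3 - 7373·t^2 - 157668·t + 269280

(5·t - 8)·(t + 15)·(t - 11)·(t^2 + 13·t + 204)

Trying the rational-root candidates, t = -15 is a root, so (t + 15) divides it; the quotient is 5·t^4 + 2·t^3 + 289·t^2 - 11708·t + 17952.
Continuing, t = 11 is a root, so (t - 11) is a factor; dividing leaves 5·t^3 + 57·t^2 + 916·t - 1632.
Continuing, t = 8/5 is a root, giving the factor (5·t - 8) and quotient t^2 + 13·t + 204.
The quadratic t^2 + 13·t + 204 has discriminant -647 < 0 and is irreducible over ℤ.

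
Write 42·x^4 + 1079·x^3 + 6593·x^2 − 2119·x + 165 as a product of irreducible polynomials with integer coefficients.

(6·x − 1)·(7·x − 1)·(x + 11)·(x + 15)

By the rational root theorem, x = 1/6 is a root, giving the factor (6·x − 1) and quotient 7·x^3 + 181·x^2 + 1129·x − 165.
Then x = 1/7 is a root, so (7·x − 1) is a factor; dividing leaves x^2 + 26·x + 165.
The remaining quadratic factors as (x + 15)(x + 11).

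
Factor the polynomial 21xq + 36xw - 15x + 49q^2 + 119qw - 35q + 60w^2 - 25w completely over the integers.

Group: 7q(3x + 7q + 5w) + (12w - 5)(3x + 7q + 5w); both groups contain (3x + 7q + 5w).

(7q + 12w - 5)(3x + 7q + 5w)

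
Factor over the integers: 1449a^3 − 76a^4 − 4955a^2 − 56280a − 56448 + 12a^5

Testing divisors of the constant over divisors of the leading coefficient, a = −7/6 is a root, so (6a + 7) divides it; the quotient is 2a^4 − 15a^3 + 259a^2 − 1128a − 8064.
Next, a = −7/2 is a root, so (2a + 7) divides it; the quotient is a^3 − 11a^2 + 168a − 1152.
Then a = 8 is a root, giving the factor (a − 8) and quotient a^2 − 3a + 144.
The quadratic a^2 − 3a + 144 has discriminant −567 < 0 and is irreducible over ℤ.

(2a + 7)(6a + 7)(a − 8)(a^2 − 3a + 144)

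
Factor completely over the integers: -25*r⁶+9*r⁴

-r⁴*(5*r+3)*(5*r-3)

Factor out r⁴ first: what remains is -25*r²+9.
Recognize a difference of squares with the parts 3 and 5*r.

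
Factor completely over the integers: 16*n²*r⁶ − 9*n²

n²*(4*r³ + 3)*(4*r³ − 3)

Pull out the common factor n², leaving 16*r⁶ − 9.
Recognize a difference of squares with the parts 4*r³ and 3.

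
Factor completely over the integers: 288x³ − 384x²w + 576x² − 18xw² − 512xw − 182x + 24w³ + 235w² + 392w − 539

(12x − 3w − 11)(6x − 8w + 7)(4x + w + 7)

Group: 12x(24x² − 26xw + 70x − 8w² − 49w + 49) + (−3w − 11)(24x² − 26xw + 70x − 8w² − 49w + 49); both groups contain (24x² − 26xw + 70x − 8w² − 49w + 49), so (12x − 3w − 11) is a factor with cofactor 24x² − 26xw + 70x − 8w² − 49w + 49.
The cofactor groups again: 24x² − 26xw + 70x − 8w² − 49w + 49 = 6x(4x + w + 7) + (−8w + 7)(4x + w + 7); both groups contain (4x + w + 7), giving (6x − 8w + 7)(4x + w + 7).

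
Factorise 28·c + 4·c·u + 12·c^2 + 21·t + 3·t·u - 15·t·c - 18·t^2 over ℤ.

-(6·t - 3·c - u - 7)·(3·t + 4·c)

Group: -6·t·(3·t + 4·c) + (3·c + u + 7)·(3·t + 4·c); both groups contain (3·t + 4·c).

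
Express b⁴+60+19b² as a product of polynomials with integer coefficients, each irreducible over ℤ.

(b²+15)(b²+4)

Substitute u = b² to get a quadratic in u, then factor.
b²+15 is irreducible over ℤ (always positive, so no real roots).
b²+4 is irreducible over ℤ (sum of squares).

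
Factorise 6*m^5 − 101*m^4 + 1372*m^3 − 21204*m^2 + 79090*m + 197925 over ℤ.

(2*m − 15)*(3*m + 5)*(m − 13)*(m^2 + 2*m + 203)

Among the possible rational roots, m = 15/2 is a root, so (2*m − 15) is a factor; dividing leaves 3*m^4 − 28*m^3 + 476*m^2 − 7032*m − 13195.
Then m = 13 is a root, giving the factor (m − 13) and quotient 3*m^3 + 11*m^2 + 619*m + 1015.
Continuing, m = −5/3 is a root, so (3*m + 5) is a factor; dividing leaves m^2 + 2*m + 203.
The quadratic m^2 + 2*m + 203 has discriminant −808 < 0 and is irreducible over ℤ.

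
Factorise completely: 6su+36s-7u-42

(6s-7)(u+6)

Group as (6su+36s) + (-7u-42) = 6s(u+6) - 7(u+6).
Both groups share the factor (u+6).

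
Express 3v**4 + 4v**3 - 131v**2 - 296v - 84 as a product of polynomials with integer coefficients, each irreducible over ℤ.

Among the possible rational roots, v = 7 is a root, so (v - 7) is a factor; dividing leaves 3v**3 + 25v**2 + 44v + 12.
Continuing, v = -2 is a root, so (v + 2) is a factor; dividing leaves 3v**2 + 19v + 6.
The remaining quadratic factors as (v + 6)(3v + 1).

(3v + 1)(v + 2)(v + 6)(v - 7)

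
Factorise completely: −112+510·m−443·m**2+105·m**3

(3·m−7)·(5·m−8)·(7·m−2)

Among the possible rational roots, m = 2/7 is a root, so (7·m−2) divides it; the quotient is 15·m**2−59·m+56.
The remaining quadratic factors as (3·m−7)(5·m−8).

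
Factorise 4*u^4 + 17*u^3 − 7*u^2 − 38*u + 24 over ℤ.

Among the possible rational roots, u = −4 is a root, so (u + 4) is a factor; dividing leaves 4*u^3 + u^2 − 11*u + 6.
Continuing, u = 1 is a root, giving the factor (u − 1) and quotient 4*u^2 + 5*u − 6.
The remaining quadratic factors as (u + 2)(4*u − 3).

(4*u − 3)*(u + 2)*(u + 4)*(u − 1)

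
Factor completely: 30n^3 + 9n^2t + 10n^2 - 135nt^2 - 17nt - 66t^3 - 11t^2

Group: 5n(6n^2 + 15nt + 2n + 6t^2 + t) - 11t(6n^2 + 15nt + 2n + 6t^2 + t); both groups contain (6n^2 + 15nt + 2n + 6t^2 + t), so (5n - 11t) is a factor with cofactor 6n^2 + 15nt + 2n + 6t^2 + t.
The cofactor groups again: 6n^2 + 15nt + 2n + 6t^2 + t = 3n(2n + t) + (6t + 1)(2n + t); both groups contain (2n + t), giving (3n + 6t + 1)(2n + t).

(2n + t)(3n + 6t + 1)(5n - 11t)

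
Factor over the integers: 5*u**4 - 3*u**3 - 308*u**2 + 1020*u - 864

(5*u - 8)*(u + 9)*(u - 2)*(u - 6)

Among the possible rational roots, u = -9 is a root, so (u + 9) divides it; the quotient is 5*u**3 - 48*u**2 + 124*u - 96.
Next, u = 8/5 is a root, so (5*u - 8) is a factor; dividing leaves u**2 - 8*u + 12.
The remaining quadratic factors as (u - 6)(u - 2).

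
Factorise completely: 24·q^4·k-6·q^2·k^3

6·k·q^2·(2·q-k)·(2·q+k)

Every term has a factor of 6·q^2·k. Then 4·q^2-k^2 = (2·q)² − (k)².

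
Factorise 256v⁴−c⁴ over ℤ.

(4v−c)(4v+c)(16v²+c²)

Write as (16v²)² − (c²)², then factor 16v²−c² once more.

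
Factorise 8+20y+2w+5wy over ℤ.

Group as (5wy+2w) + (20y+8) = w(5y+2) + 4(5y+2).
Both groups share the factor (5y+2).

(5y+2)(w+4)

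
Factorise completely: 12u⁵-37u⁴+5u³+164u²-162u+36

(3u-1)(4u-3)(u+2)(u²-4u+6)

Testing divisors of the constant over divisors of the leading coefficient, u = 3/4 is a root, so (4u-3) is a factor; dividing leaves 3u⁴-7u³-4u²+38u-12.
Then u = -2 is a root, giving the factor (u+2) and quotient 3u³-13u²+22u-6.
Continuing, u = 1/3 is a root, so (3u-1) divides it; the quotient is u²-4u+6.
The quadratic u²-4u+6 has discriminant -8 < 0 and is irreducible over ℤ.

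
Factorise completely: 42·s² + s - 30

(6·s - 5)·(7·s + 6)

Need a pair with product 42·(-30) = -1260 and sum 1: that's -35 and 36.
Split the middle term: 42·s² - 35·s + 36·s - 30 = 7·s·(6·s - 5) + 6·(6·s - 5).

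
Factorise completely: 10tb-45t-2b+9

Group as (10tb-45t) + (-2b+9) = 5t(2b-9) - (2b-9).
Both groups share the factor (2b-9).

(2b-9)(5t-1)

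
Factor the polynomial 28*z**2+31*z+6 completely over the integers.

Need a pair with product 28·6 = 168 and sum 31: that's 24 and 7.
Split the middle term: 28*z**2+24*z + 7*z+6 = 4*z*(7*z+6) + (7*z+6).

(4*z+1)*(7*z+6)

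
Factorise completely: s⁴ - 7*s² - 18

Substitute u = s² to get a quadratic in u, then factor.
s² - 9 is a difference of squares.
s² + 2 is irreducible over ℤ (always positive, so no real roots).

(s + 3)*(s - 3)*(s² + 2)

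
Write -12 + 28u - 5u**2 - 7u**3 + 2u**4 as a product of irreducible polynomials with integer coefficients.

Among the possible rational roots, u = 2 is a root, giving the factor (u - 2) and quotient 2u**3 - 3u**2 - 11u + 6.
Next, u = -2 is a root, so (u + 2) divides it; the quotient is 2u**2 - 7u + 3.
The remaining quadratic factors as (u - 3)(2u - 1).

(2u - 1)(u + 2)(u - 2)(u - 3)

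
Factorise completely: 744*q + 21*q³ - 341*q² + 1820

(3*q - 14)*(7*q + 10)*(q - 13)

Trying the rational-root candidates, q = 14/3 is a root, so (3*q - 14) divides it; the quotient is 7*q² - 81*q - 130.
The remaining quadratic factors as (q - 13)(7*q + 10).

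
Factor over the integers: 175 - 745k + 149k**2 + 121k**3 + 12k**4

(3k - 5)(4k - 1)(k + 5)(k + 7)

Among the possible rational roots, k = -7 is a root, giving the factor (k + 7) and quotient 12k**3 + 37k**2 - 110k + 25.
Next, k = 1/4 is a root, so (4k - 1) is a factor; dividing leaves 3k**2 + 10k - 25.
The remaining quadratic factors as (3k - 5)(k + 5).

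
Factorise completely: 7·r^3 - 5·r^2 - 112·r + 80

Trying the rational-root candidates, r = -4 is a root, giving the factor (r + 4) and quotient 7·r^2 - 33·r + 20.
The remaining quadratic factors as (r - 4)(7·r - 5).

(7·r - 5)·(r + 4)·(r - 4)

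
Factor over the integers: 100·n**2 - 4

Every term has a factor of 4. Then 25·n**2 - 1 = (5·n)² − (1)².

4·(5·n + 1)·(5·n - 1)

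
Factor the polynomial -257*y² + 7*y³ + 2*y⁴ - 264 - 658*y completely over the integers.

(2*y + 1)*(y + 12)*(y + 2)*(y - 11)

Trying the rational-root candidates, y = -1/2 is a root, so (2*y + 1) divides it; the quotient is y³ + 3*y² - 130*y - 264.
Next, y = -2 is a root, giving the factor (y + 2) and quotient y² + y - 132.
The remaining quadratic factors as (y + 12)(y - 11).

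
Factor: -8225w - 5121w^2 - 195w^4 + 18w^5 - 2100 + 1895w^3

Testing divisors of the constant over divisors of the leading coefficient, w = 5 is a root, giving the factor (w - 5) and quotient 18w^4 - 105w^3 + 1370w^2 + 1729w + 420.
Then w = -1/3 is a root, so (3w + 1) is a factor; dividing leaves 6w^3 - 37w^2 + 469w + 420.
Next, w = -5/6 is a root, so (6w + 5) divides it; the quotient is w^2 - 7w + 84.
The quadratic w^2 - 7w + 84 has discriminant -287 < 0 and is irreducible over ℤ.

(3w + 1)(6w + 5)(w - 5)(w^2 - 7w + 84)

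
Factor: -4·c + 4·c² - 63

(2·c + 7)·(2·c - 9)

Need a pair with product 4·(-63) = -252 and sum -4: that's 14 and -18.
Split the middle term: 4·c² + 14·c - 18·c - 63 = 2·c·(2·c + 7) - 9·(2·c + 7).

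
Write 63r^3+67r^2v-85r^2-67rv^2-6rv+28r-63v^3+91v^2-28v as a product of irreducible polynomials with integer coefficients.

(7r+9v-4)(9r+7v-7)(r-v)

Group: 7r(9r^2-2rv-7r-7v^2+7v) + (9v-4)(9r^2-2rv-7r-7v^2+7v); both groups contain (9r^2-2rv-7r-7v^2+7v), so (7r+9v-4) is a factor with cofactor 9r^2-2rv-7r-7v^2+7v.
The cofactor groups again: 9r^2-2rv-7r-7v^2+7v = 9r(r-v) + (7v-7)(r-v); both groups contain (r-v), giving (9r+7v-7)(r-v).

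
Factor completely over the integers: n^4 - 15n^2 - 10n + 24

Testing divisors of the constant over divisors of the leading coefficient, n = -3 is a root, so (n + 3) divides it; the quotient is n^3 - 3n^2 - 6n + 8.
Continuing, n = 1 is a root, so (n - 1) divides it; the quotient is n^2 - 2n - 8.
The remaining quadratic factors as (n - 4)(n + 2).

(n + 2)(n + 3)(n - 1)(n - 4)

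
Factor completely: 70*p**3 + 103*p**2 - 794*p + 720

(2*p + 9)*(5*p - 8)*(7*p - 10)

Among the possible rational roots, p = 10/7 is a root, so (7*p - 10) is a factor; dividing leaves 10*p**2 + 29*p - 72.
The remaining quadratic factors as (5*p - 8)(2*p + 9).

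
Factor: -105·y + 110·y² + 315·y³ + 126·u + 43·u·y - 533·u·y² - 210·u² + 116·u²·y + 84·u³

(2·u + 7·y - 3)·(6·u - 5·y)·(7·u - 9·y - 7)

Group: 7·u·(12·u² + 32·u·y - 18·u - 35·y² + 15·y) + (-9·y - 7)·(12·u² + 32·u·y - 18·u - 35·y² + 15·y); both groups contain (12·u² + 32·u·y - 18·u - 35·y² + 15·y), so (7·u - 9·y - 7) is a factor with cofactor 12·u² + 32·u·y - 18·u - 35·y² + 15·y.
The cofactor groups again: 12·u² + 32·u·y - 18·u - 35·y² + 15·y = 2·u·(6·u - 5·y) + (7·y - 3)·(6·u - 5·y); both groups contain (6·u - 5·y), giving (2·u + 7·y - 3)·(6·u - 5·y).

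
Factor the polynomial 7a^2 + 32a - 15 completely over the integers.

Need a pair with product 7·(-15) = -105 and sum 32: that's 35 and -3.
Split the middle term: 7a^2 + 35a - 3a - 15 = 7a(a + 5) - 3(a + 5).

(7a - 3)(a + 5)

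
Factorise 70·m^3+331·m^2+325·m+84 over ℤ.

(2·m+7)·(5·m+4)·(7·m+3)

Testing divisors of the constant over divisors of the leading coefficient, m = -7/2 is a root, so (2·m+7) divides it; the quotient is 35·m^2+43·m+12.
The remaining quadratic factors as (7·m+3)(5·m+4).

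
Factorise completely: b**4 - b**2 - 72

(b + 3)(b - 3)(b**2 + 8)

Substitute u = b**2 to get a quadratic in u, then factor.
b**2 + 8 is irreducible over ℤ (always positive, so no real roots).
b**2 - 9 is a difference of squares.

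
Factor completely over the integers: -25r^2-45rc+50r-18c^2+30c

-(5r+3c)(5r+6c-10)

Group: -5r(5r+6c-10) - 3c(5r+6c-10); both groups contain (5r+6c-10).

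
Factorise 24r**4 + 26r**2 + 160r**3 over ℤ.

2r**2(2r + 13)(6r + 1)

Pull out the common factor 2r**2, then factor the remaining trinomial.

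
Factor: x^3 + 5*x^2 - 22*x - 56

(x + 2)*(x + 7)*(x - 4)

Testing divisors of the constant over divisors of the leading coefficient, x = 4 is a root, so (x - 4) is a factor; dividing leaves x^2 + 9*x + 14.
The remaining quadratic factors as (x + 2)(x + 7).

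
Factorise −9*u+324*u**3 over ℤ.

9*u*(6*u+1)*(6*u−1)

Factor out 9*u, leaving 36*u**2−1, which is a difference of two squares.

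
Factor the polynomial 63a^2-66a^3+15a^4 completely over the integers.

3a^2(5a-7)(a-3)

Pull out the common factor 3a^2, then factor the remaining trinomial.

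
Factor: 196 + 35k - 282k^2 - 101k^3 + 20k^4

Testing divisors of the constant over divisors of the leading coefficient, k = -1 is a root, giving the factor (k + 1) and quotient 20k^3 - 121k^2 - 161k + 196.
Continuing, k = 7 is a root, so (k - 7) divides it; the quotient is 20k^2 + 19k - 28.
The remaining quadratic factors as (5k - 4)(4k + 7).

(4k + 7)(5k - 4)(k + 1)(k - 7)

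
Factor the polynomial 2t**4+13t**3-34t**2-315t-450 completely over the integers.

Among the possible rational roots, t = -3 is a root, so (t+3) divides it; the quotient is 2t**3+7t**2-55t-150.
Next, t = 5 is a root, giving the factor (t-5) and quotient 2t**2+17t+30.
The remaining quadratic factors as (2t+5)(t+6).

(2t+5)(t+3)(t+6)(t-5)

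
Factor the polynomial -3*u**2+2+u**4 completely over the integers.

(u+1)*(u-1)*(u**2-2)

Substitute w = u**2 to get a quadratic in w, then factor.
u**2-2 is irreducible over ℤ (2 is not a perfect square).
u**2-1 is a difference of squares.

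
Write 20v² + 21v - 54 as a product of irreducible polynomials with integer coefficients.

Need a pair with product 20·(-54) = -1080 and sum 21: that's 45 and -24.
Split the middle term: 20v² + 45v - 24v - 54 = 5v(4v + 9) - 6(4v + 9).

(4v + 9)(5v - 6)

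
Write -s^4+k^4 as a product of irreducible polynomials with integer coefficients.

(k+s)*(k-s)*(k^2+s^2)

(k)⁴ − (s)⁴ = ((k)² − (s)²)((k)² + (s)²); the first factor splits again, the second (k^2+s^2) is irreducible.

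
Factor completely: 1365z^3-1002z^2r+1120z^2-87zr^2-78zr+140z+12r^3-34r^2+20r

(15z-12r+10)(13z-r+2)(7z+r)

Group: 13z(105z^2-69zr+70z-12r^2+10r) + (-r+2)(105z^2-69zr+70z-12r^2+10r); both groups contain (105z^2-69zr+70z-12r^2+10r), so (13z-r+2) is a factor with cofactor 105z^2-69zr+70z-12r^2+10r.
The cofactor groups again: 105z^2-69zr+70z-12r^2+10r = 7z(15z-12r+10) + r(15z-12r+10); both groups contain (15z-12r+10), giving (7z+r)(15z-12r+10).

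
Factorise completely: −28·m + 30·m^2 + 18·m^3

2·m·(3·m + 7)·(3·m − 2)

Pull out the common factor 2·m, then factor the remaining trinomial.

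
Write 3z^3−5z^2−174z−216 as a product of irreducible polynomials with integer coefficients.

(3z+4)(z+6)(z−9)

Testing divisors of the constant over divisors of the leading coefficient, z = 9 is a root, so (z−9) is a factor; dividing leaves 3z^2+22z+24.
The remaining quadratic factors as (z+6)(3z+4).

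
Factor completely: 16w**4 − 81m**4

(2w)⁴ − (3m)⁴ = ((2w)² − (3m)²)((2w)² + (3m)²); the first factor splits again, the second (4w**2 + 9m**2) is irreducible.

(2w − 3m)(2w + 3m)(4w**2 + 9m**2)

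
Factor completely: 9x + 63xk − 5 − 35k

(7k + 1)(9x − 5)

Group as (63xk + 9x) + (−35k − 5) = 9x(7k + 1) − 5(7k + 1).
Both groups share the factor (7k + 1).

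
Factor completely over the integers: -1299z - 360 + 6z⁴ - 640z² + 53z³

By the rational root theorem, z = -1/3 is a root, so (3z + 1) is a factor; dividing leaves 2z³ + 17z² - 219z - 360.
Continuing, z = -15 is a root, so (z + 15) divides it; the quotient is 2z² - 13z - 24.
The remaining quadratic factors as (z - 8)(2z + 3).

(2z + 3)(3z + 1)(z + 15)(z - 8)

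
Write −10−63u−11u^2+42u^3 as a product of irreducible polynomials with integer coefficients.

(6u+1)(7u−10)(u+1)

Testing divisors of the constant over divisors of the leading coefficient, u = 10/7 is a root, so (7u−10) divides it; the quotient is 6u^2+7u+1.
The remaining quadratic factors as (6u+1)(u+1).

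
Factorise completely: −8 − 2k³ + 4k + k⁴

(k − 2)(k³ + 4)

Group as (k⁴ + 4k) + (−2k³ − 8) = k(k³ + 4) − 2(k³ + 4).
Both groups share the factor (k³ + 4).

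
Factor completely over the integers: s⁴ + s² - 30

Substitute u = s² to get a quadratic in u, then factor.
s² - 5 is irreducible over ℤ (5 is not a perfect square).
s² + 6 is irreducible over ℤ (always positive, so no real roots).

(s² + 6)*(s² - 5)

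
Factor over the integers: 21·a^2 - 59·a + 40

(3·a - 5)·(7·a - 8)

Need a pair with product 21·40 = 840 and sum -59: that's -35 and -24.
Split the middle term: 21·a^2 - 35·a - 24·a + 40 = 7·a·(3·a - 5) - 8·(3·a - 5).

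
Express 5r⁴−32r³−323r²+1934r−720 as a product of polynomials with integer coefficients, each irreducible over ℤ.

Trying the rational-root candidates, r = 2/5 is a root, so (5r−2) is a factor; dividing leaves r³−6r²−67r+360.
Then r = −8 is a root, giving the factor (r+8) and quotient r²−14r+45.
The remaining quadratic factors as (r−9)(r−5).

(5r−2)(r+8)(r−5)(r−9)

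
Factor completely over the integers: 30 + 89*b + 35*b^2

(5*b + 2)*(7*b + 15)

Need a pair with product 35·30 = 1050 and sum 89: that's 14 and 75.
Split the middle term: 35*b^2 + 14*b + 75*b + 30 = 7*b*(5*b + 2) + 15*(5*b + 2).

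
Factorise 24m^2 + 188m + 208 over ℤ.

Pull out the common factor 4, then factor the remaining trinomial.

4(2m + 13)(3m + 4)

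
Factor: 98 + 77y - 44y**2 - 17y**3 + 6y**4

By the rational root theorem, y = 7/2 is a root, so (2y - 7) divides it; the quotient is 3y**3 + 2y**2 - 15y - 14.
Then y = -2 is a root, so (y + 2) is a factor; dividing leaves 3y**2 - 4y - 7.
The remaining quadratic factors as (3y - 7)(y + 1).

(2y - 7)(3y - 7)(y + 1)(y + 2)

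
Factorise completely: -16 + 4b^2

4(b + 2)(b - 2)

Factor out 4, leaving b^2 - 4, which is a difference of two squares.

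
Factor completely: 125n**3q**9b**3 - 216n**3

Factor out n**3 first: what remains is 125q**9b**3 - 216.
Recognize a difference of cubes with the parts 5q**3b and 6.

n**3(5q**3b - 6)(25q**6b**2 + 30q**3b + 36)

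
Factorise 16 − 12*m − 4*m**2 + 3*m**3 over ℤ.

(3*m − 4)*(m + 2)*(m − 2)

Among the possible rational roots, m = 2 is a root, giving the factor (m − 2) and quotient 3*m**2 + 2*m − 8.
The remaining quadratic factors as (3*m − 4)(m + 2).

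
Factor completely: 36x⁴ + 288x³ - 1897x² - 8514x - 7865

Trying the rational-root candidates, x = 13/2 is a root, so (2x - 13) divides it; the quotient is 18x³ + 261x² + 748x + 605.
Continuing, x = -5/3 is a root, giving the factor (3x + 5) and quotient 6x² + 77x + 121.
The remaining quadratic factors as (6x + 11)(x + 11).

(2x - 13)(3x + 5)(6x + 11)(x + 11)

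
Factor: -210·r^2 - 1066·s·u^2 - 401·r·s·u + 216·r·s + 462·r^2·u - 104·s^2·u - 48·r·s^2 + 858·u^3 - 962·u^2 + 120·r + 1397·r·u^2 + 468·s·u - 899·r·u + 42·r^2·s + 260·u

(6·r + 13·u)·(7·r - 8·s + 6·u - 4)·(s + 11·u - 5)

Group: s·(42·r^2 - 48·r·s + 127·r·u - 24·r - 104·s·u + 78·u^2 - 52·u) + (11·u - 5)·(42·r^2 - 48·r·s + 127·r·u - 24·r - 104·s·u + 78·u^2 - 52·u); both groups contain (42·r^2 - 48·r·s + 127·r·u - 24·r - 104·s·u + 78·u^2 - 52·u), so (s + 11·u - 5) is a factor with cofactor 42·r^2 - 48·r·s + 127·r·u - 24·r - 104·s·u + 78·u^2 - 52·u.
The cofactor groups again: 42·r^2 - 48·r·s + 127·r·u - 24·r - 104·s·u + 78·u^2 - 52·u = 6·r·(7·r - 8·s + 6·u - 4) + 13·u·(7·r - 8·s + 6·u - 4); both groups contain (7·r - 8·s + 6·u - 4), giving (6·r + 13·u)·(7·r - 8·s + 6·u - 4).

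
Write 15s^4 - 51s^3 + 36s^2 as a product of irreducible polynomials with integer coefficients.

Pull out the common factor 3s^2, then factor the remaining trinomial.

3s^2(5s - 12)(s - 1)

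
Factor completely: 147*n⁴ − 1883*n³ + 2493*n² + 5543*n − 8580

(3*n − 5)*(7*n + 12)*(7*n − 13)*(n − 11)

By the rational root theorem, n = 13/7 is a root, giving the factor (7*n − 13) and quotient 21*n³ − 230*n² − 71*n + 660.
Next, n = 11 is a root, so (n − 11) is a factor; dividing leaves 21*n² + n − 60.
The remaining quadratic factors as (7*n + 12)(3*n − 5).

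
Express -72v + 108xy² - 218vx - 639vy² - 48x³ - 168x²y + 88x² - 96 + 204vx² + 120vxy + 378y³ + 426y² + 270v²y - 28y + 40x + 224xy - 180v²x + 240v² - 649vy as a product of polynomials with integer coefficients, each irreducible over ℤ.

-(5v - 4x - 6y - 4)(6v - 2x - 7y + 3)(6x - 9y - 8)

Group: 6v(-30vx + 45vy + 40v + 24x² - 8x - 54y² - 84y - 32) + (-2x - 7y + 3)(-30vx + 45vy + 40v + 24x² - 8x - 54y² - 84y - 32); both groups contain (-30vx + 45vy + 40v + 24x² - 8x - 54y² - 84y - 32), so (6v - 2x - 7y + 3) is a factor with cofactor -30vx + 45vy + 40v + 24x² - 8x - 54y² - 84y - 32.
The cofactor groups again: -30vx + 45vy + 40v + 24x² - 8x - 54y² - 84y - 32 = -5v(6x - 9y - 8) + (4x + 6y + 4)(6x - 9y - 8); both groups contain (6x - 9y - 8), giving -(5v - 4x - 6y - 4)(6x - 9y - 8).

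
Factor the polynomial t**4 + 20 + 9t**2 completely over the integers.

Substitute u = t**2 to get a quadratic in u, then factor.
t**2 + 5 is irreducible over ℤ (always positive, so no real roots).
t**2 + 4 is irreducible over ℤ (sum of squares).

(t**2 + 4)(t**2 + 5)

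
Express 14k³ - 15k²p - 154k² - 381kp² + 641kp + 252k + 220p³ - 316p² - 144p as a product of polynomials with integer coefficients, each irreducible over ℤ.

Group: 7k(2k² - kp - 22k - 55p² + 79p + 36) - 4p(2k² - kp - 22k - 55p² + 79p + 36); both groups contain (2k² - kp - 22k - 55p² + 79p + 36), so (7k - 4p) is a factor with cofactor 2k² - kp - 22k - 55p² + 79p + 36.
The cofactor groups again: 2k² - kp - 22k - 55p² + 79p + 36 = 2k(k + 5p - 9) + (-11p - 4)(k + 5p - 9); both groups contain (k + 5p - 9), giving (2k - 11p - 4)(k + 5p - 9).

(2k - 11p - 4)(7k - 4p)(k + 5p - 9)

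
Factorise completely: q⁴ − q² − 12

Substitute u = q² to get a quadratic in u, then factor.
q² + 3 is irreducible over ℤ (always positive, so no real roots).
q² − 4 is a difference of squares.

(q + 2)(q − 2)(q² + 3)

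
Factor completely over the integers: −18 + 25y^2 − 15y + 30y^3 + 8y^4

Testing divisors of the constant over divisors of the leading coefficient, y = −3/2 is a root, giving the factor (2y + 3) and quotient 4y^3 + 9y^2 − y − 6.
Then y = −2 is a root, so (y + 2) divides it; the quotient is 4y^2 + y − 3.
The remaining quadratic factors as (y + 1)(4y − 3).

(2y + 3)(4y − 3)(y + 1)(y + 2)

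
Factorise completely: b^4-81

(b+3)(b-3)(b^2+9)

Difference of squares twice: with A = b and B = 3, A⁴ − B⁴ = (A² − B²)(A² + B²), and A² − B² factors again.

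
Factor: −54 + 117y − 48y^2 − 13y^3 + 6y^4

Among the possible rational roots, y = −3 is a root, so (y + 3) divides it; the quotient is 6y^3 − 31y^2 + 45y − 18.
Continuing, y = 3 is a root, so (y − 3) divides it; the quotient is 6y^2 − 13y + 6.
The remaining quadratic factors as (3y − 2)(2y − 3).

(2y − 3)(3y − 2)(y + 3)(y − 3)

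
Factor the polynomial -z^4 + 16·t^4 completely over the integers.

Difference of squares twice: with A = 2·t and B = z, A⁴ − B⁴ = (A² − B²)(A² + B²), and A² − B² factors again.

(2·t + z)·(2·t - z)·(4·t^2 + z^2)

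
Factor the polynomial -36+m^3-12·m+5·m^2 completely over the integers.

Testing divisors of the constant over divisors of the leading coefficient, m = 3 is a root, giving the factor (m-3) and quotient m^2+8·m+12.
The remaining quadratic factors as (m+2)(m+6).

(m+2)·(m+6)·(m-3)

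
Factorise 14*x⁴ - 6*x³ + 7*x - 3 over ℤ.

Group as (14*x⁴ + 7*x) + (-6*x³ - 3) = 7*x*(2*x³ + 1) - 3*(2*x³ + 1).
Both groups share the factor (2*x³ + 1).

(7*x - 3)*(2*x³ + 1)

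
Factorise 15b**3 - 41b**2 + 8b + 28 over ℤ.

(3b + 2)(5b - 7)(b - 2)

Testing divisors of the constant over divisors of the leading coefficient, b = -2/3 is a root, giving the factor (3b + 2) and quotient 5b**2 - 17b + 14.
The remaining quadratic factors as (b - 2)(5b - 7).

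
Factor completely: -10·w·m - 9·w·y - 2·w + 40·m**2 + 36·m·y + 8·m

Group: -w·(10·m + 9·y + 2) + 4·m·(10·m + 9·y + 2); both groups contain (10·m + 9·y + 2).

-(w - 4·m)·(10·m + 9·y + 2)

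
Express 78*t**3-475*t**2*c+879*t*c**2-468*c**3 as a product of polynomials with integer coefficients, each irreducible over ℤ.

(13*t-12*c)*(6*t-13*c)*(t-3*c)

Group: 6*t*(13*t**2-51*t*c+36*c**2) - 13*c*(13*t**2-51*t*c+36*c**2); both groups contain (13*t**2-51*t*c+36*c**2), so (6*t-13*c) is a factor with cofactor 13*t**2-51*t*c+36*c**2.
The cofactor groups again: 13*t**2-51*t*c+36*c**2 = t*(13*t-12*c) - 3*c*(13*t-12*c); both groups contain (13*t-12*c), giving (t-3*c)*(13*t-12*c).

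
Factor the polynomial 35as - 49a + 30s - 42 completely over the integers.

Group as (35as - 49a) + (30s - 42) = 7a(5s - 7) + 6(5s - 7).
Both groups share the factor (5s - 7).

(5s - 7)(7a + 6)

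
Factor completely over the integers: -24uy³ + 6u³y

Pull out the common factor 6uy; u² - 4y² is a difference of squares.

6uy(u + 2y)(u - 2y)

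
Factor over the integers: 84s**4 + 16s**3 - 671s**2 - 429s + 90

Trying the rational-root candidates, s = -6/7 is a root, giving the factor (7s + 6) and quotient 12s**3 - 8s**2 - 89s + 15.
Continuing, s = 3 is a root, so (s - 3) is a factor; dividing leaves 12s**2 + 28s - 5.
The remaining quadratic factors as (2s + 5)(6s - 1).

(2s + 5)(6s - 1)(7s + 6)(s - 3)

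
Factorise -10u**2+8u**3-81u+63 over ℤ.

(2u-7)(4u-3)(u+3)

Testing divisors of the constant over divisors of the leading coefficient, u = 7/2 is a root, giving the factor (2u-7) and quotient 4u**2+9u-9.
The remaining quadratic factors as (u+3)(4u-3).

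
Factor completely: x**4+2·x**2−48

(x**2+8)·(x**2−6)

Substitute u = x**2 to get a quadratic in u, then factor.
x**2−6 is irreducible over ℤ (6 is not a perfect square).
x**2+8 is irreducible over ℤ (always positive, so no real roots).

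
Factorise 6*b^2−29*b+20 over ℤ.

(6*b−5)*(b−4)

Need a pair with product 6·20 = 120 and sum −29: that's −5 and −24.
Split the middle term: 6*b^2−5*b − 24*b+20 = b*(6*b−5) − 4*(6*b−5).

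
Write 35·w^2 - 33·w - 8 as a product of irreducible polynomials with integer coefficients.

(5·w + 1)·(7·w - 8)

Need a pair with product 35·(-8) = -280 and sum -33: that's 7 and -40.
Split the middle term: 35·w^2 + 7·w - 40·w - 8 = 7·w·(5·w + 1) - 8·(5·w + 1).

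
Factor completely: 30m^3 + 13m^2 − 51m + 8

(5m + 8)(6m − 1)(m − 1)

Among the possible rational roots, m = 1/6 is a root, so (6m − 1) is a factor; dividing leaves 5m^2 + 3m − 8.
The remaining quadratic factors as (5m + 8)(m − 1).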